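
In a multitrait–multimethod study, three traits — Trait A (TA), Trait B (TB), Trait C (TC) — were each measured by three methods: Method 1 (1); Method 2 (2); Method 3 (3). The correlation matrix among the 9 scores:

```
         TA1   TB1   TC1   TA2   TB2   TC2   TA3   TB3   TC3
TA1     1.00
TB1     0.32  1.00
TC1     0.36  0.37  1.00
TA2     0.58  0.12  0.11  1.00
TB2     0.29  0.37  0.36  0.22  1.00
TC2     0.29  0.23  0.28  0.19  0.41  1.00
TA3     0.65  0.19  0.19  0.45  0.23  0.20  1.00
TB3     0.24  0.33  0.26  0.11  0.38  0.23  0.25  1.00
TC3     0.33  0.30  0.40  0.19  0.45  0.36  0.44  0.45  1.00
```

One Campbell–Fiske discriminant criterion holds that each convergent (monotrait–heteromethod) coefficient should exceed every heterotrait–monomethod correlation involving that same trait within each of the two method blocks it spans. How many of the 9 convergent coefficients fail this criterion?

6

Each convergent coefficient versus the relevant comparison correlations:
TA (methods 1·2): 0.58 vs {0.32, 0.22, 0.36, 0.19} → pass.
TA (methods 1·3): 0.65 vs {0.32, 0.25, 0.36, 0.44} → pass.
TA (methods 2·3): 0.45 vs {0.22, 0.25, 0.19, 0.44} → pass.
TB (methods 1·2): 0.37 vs {0.32, 0.22, 0.37, 0.41} → fail.
TB (methods 1·3): 0.33 vs {0.32, 0.25, 0.37, 0.45} → fail.
TB (methods 2·3): 0.38 vs {0.22, 0.25, 0.41, 0.45} → fail.
TC (methods 1·2): 0.28 vs {0.36, 0.19, 0.37, 0.41} → fail.
TC (methods 1·3): 0.40 vs {0.36, 0.44, 0.37, 0.45} → fail.
TC (methods 2·3): 0.36 vs {0.19, 0.44, 0.41, 0.45} → fail.
6 of 9 fail.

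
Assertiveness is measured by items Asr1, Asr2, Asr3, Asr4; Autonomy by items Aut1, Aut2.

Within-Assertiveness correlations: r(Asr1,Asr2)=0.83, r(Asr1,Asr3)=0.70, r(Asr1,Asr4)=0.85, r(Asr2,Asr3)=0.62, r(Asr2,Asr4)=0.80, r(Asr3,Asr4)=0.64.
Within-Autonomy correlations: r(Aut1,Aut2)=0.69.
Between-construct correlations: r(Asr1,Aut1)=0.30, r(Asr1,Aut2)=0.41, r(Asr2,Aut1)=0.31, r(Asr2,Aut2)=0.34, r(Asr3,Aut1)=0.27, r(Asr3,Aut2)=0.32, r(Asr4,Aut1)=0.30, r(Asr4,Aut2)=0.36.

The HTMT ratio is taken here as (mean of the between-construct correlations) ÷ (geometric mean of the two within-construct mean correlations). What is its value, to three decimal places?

0.457

Mean heterotrait r = 2.61/8 = 0.3263.
Mean within-Asr = 4.44/6 = 0.7400; mean within-Aut = 0.69/1 = 0.6900.
Geometric mean = √(0.7400 × 0.6900) = 0.7146.
HTMT = 0.3263 / 0.7146 = 0.457.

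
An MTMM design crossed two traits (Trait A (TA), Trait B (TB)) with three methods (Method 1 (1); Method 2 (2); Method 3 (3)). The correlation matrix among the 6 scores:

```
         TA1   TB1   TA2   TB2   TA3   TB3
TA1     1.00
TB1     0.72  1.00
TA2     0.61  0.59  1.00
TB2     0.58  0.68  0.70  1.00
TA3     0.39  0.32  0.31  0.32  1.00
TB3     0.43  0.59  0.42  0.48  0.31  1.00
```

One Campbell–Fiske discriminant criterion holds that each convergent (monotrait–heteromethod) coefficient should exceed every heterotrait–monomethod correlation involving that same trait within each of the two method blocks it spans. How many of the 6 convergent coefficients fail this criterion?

6

Each convergent coefficient versus the relevant comparison correlations:
TA (methods 1·2): 0.61 vs {0.72, 0.70} → fail.
TA (methods 1·3): 0.39 vs {0.72, 0.31} → fail.
TA (methods 2·3): 0.31 vs {0.70, 0.31} → fail.
TB (methods 1·2): 0.68 vs {0.72, 0.70} → fail.
TB (methods 1·3): 0.59 vs {0.72, 0.31} → fail.
TB (methods 2·3): 0.48 vs {0.70, 0.31} → fail.
6 of 6 fail.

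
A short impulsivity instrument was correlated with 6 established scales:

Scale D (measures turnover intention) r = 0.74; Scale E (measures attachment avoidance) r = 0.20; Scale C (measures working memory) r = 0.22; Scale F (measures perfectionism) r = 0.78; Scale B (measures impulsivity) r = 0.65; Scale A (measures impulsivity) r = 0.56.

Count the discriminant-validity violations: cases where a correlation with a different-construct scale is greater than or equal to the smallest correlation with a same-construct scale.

2

Convergent (same construct = impulsivity): Scale B, Scale A.
Smallest convergent = 0.56. Discriminant values: 0.74, 0.20, 0.22, 0.78; count ≥ 0.56 → 2.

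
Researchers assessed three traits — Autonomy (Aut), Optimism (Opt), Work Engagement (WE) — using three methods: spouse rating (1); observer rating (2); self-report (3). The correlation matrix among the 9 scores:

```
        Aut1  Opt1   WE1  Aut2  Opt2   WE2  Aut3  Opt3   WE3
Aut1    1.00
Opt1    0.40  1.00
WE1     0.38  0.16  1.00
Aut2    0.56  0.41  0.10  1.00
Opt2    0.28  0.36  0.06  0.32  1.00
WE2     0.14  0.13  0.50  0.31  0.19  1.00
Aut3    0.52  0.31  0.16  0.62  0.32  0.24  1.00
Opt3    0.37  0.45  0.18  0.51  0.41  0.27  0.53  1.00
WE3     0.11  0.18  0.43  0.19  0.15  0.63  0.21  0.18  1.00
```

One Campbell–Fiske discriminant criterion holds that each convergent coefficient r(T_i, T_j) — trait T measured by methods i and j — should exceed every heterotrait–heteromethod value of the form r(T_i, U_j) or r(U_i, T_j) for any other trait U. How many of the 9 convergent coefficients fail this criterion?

Checking each validity diagonal entry against its comparison values:
Aut (methods 1·2): 0.56 vs {0.28, 0.41, 0.14, 0.10} → pass.
Aut (methods 1·3): 0.52 vs {0.37, 0.31, 0.11, 0.16} → pass.
Aut (methods 2·3): 0.62 vs {0.51, 0.32, 0.19, 0.24} → pass.
Opt (methods 1·2): 0.36 vs {0.41, 0.28, 0.13, 0.06} → fail.
Opt (methods 1·3): 0.45 vs {0.31, 0.37, 0.18, 0.18} → pass.
Opt (methods 2·3): 0.41 vs {0.32, 0.51, 0.15, 0.27} → fail.
WE (methods 1·2): 0.50 vs {0.10, 0.14, 0.06, 0.13} → pass.
WE (methods 1·3): 0.43 vs {0.16, 0.11, 0.18, 0.18} → pass.
WE (methods 2·3): 0.63 vs {0.24, 0.19, 0.27, 0.15} → pass.
2 of 9 fail.

2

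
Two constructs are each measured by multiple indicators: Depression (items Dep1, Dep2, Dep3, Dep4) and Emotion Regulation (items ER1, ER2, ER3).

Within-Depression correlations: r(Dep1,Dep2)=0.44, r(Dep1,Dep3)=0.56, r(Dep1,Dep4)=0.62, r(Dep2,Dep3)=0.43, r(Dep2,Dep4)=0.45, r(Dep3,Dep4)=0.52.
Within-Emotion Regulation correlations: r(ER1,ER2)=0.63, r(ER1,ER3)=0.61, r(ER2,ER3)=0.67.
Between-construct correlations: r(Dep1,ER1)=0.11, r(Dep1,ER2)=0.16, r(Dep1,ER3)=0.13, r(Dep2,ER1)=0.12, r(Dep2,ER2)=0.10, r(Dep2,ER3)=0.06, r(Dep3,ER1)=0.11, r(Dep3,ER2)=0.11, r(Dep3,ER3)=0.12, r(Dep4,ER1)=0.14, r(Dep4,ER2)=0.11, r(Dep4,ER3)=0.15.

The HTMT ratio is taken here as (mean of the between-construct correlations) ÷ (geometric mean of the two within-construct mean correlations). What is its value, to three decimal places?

0.209

Mean heterotrait r = 1.42/12 = 0.1183.
Mean within-Dep = 3.02/6 = 0.5033; mean within-ER = 1.91/3 = 0.6367.
Geometric mean = √(0.5033 × 0.6367) = 0.5661.
HTMT = 0.1183 / 0.5661 = 0.209.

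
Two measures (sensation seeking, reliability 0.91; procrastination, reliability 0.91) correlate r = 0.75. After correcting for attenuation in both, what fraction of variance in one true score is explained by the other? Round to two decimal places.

0.68

Disattenuated r = 0.75 / √(0.91 × 0.91) = 0.75 / 0.9100 = 0.8242.
Shared true-score variance = 0.8242² = 0.6793 ≈ 0.68.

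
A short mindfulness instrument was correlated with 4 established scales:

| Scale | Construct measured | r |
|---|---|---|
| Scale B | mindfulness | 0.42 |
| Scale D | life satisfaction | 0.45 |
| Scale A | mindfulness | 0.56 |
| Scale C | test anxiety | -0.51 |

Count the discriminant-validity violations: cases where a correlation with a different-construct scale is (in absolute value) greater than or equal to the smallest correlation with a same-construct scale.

Convergent (same construct = mindfulness): Scale B, Scale A.
Smallest convergent = 0.42. Discriminant |r|: 0.45, 0.51; count ≥ 0.42 → 2.

2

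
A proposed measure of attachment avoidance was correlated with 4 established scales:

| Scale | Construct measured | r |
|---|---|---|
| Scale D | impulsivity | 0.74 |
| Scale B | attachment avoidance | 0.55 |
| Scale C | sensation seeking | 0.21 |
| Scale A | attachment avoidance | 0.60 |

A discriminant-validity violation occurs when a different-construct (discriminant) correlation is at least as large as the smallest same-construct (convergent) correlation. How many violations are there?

Convergent (same construct = attachment avoidance): Scale B, Scale A.
Smallest convergent = 0.55. Discriminant values: 0.74, 0.21; count ≥ 0.55 → 1.

1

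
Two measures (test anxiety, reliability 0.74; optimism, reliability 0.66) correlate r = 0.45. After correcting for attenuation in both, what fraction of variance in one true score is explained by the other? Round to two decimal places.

Disattenuated r = 0.45 / √(0.74 × 0.66) = 0.45 / 0.6989 = 0.6439.
Shared true-score variance = 0.6439² = 0.4146 ≈ 0.41.

0.41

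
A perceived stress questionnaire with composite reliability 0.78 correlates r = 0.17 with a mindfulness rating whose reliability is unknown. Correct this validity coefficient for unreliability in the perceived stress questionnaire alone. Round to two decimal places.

Single correction: r_c = r_obs / √r_xx = 0.17 / √0.78 = 0.17 / 0.8832 ≈ 0.19.

0.19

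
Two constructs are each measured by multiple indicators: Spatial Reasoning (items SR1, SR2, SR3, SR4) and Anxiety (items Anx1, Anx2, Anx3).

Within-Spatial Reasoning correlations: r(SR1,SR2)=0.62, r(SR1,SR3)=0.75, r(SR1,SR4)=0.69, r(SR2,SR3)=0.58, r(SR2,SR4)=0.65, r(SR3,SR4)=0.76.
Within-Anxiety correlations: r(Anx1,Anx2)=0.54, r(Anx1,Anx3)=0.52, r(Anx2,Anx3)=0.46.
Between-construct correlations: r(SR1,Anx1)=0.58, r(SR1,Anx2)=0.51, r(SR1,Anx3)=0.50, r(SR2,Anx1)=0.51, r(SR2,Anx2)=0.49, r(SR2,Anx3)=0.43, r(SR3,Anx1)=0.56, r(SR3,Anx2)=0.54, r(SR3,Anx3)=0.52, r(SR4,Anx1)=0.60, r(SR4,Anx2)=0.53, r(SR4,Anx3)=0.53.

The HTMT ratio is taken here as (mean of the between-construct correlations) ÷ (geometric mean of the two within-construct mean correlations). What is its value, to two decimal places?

0.90

Mean heterotrait r = 6.30/12 = 0.5250.
Mean within-SR = 4.05/6 = 0.6750; mean within-Anx = 1.52/3 = 0.5067.
Geometric mean = √(0.6750 × 0.5067) = 0.5848.
HTMT = 0.5250 / 0.5848 = 0.90.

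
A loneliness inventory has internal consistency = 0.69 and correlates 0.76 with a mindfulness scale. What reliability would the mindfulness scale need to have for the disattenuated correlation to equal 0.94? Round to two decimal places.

0.95

r_true = r_obs / √(r_xx · r_yy) ⇒ 0.94 = 0.76 / √(0.69 · r_yy).
√(0.69 · r_yy) = 0.76 / 0.94 = 0.8085; 0.69 · r_yy = 0.6537; r_yy = 0.6537 / 0.69 ≈ 0.95.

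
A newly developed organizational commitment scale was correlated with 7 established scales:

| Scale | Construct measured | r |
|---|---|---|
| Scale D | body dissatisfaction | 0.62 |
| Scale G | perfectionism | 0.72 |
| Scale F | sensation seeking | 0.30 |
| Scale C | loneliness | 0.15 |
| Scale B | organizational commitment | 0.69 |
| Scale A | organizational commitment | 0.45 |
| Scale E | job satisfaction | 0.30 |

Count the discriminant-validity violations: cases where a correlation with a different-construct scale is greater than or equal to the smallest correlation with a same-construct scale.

2

Convergent (same construct = organizational commitment): Scale B, Scale A.
Smallest convergent = 0.45. Discriminant values: 0.62, 0.72, 0.30, 0.15, 0.30; count ≥ 0.45 → 2.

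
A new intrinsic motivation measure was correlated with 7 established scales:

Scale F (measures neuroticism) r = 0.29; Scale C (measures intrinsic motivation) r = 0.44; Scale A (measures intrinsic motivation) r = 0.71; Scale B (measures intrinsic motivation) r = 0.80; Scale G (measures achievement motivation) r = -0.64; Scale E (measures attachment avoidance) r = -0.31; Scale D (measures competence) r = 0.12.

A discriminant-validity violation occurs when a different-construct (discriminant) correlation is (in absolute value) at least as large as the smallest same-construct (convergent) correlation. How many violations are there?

1

Convergent (same construct = intrinsic motivation): Scale C, Scale A, Scale B.
Smallest convergent = 0.44. Discriminant |r|: 0.29, 0.64, 0.31, 0.12; count ≥ 0.44 → 1.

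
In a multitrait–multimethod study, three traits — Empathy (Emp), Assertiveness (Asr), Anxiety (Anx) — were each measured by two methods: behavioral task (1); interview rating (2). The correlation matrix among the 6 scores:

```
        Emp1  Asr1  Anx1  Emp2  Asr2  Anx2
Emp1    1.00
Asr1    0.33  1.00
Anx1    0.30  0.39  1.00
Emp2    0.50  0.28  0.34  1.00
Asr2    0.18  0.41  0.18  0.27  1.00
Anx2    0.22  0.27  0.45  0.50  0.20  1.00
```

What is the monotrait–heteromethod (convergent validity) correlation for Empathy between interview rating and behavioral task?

Same trait (Emp), different methods: r(Emp2, Emp1) = 0.50.

0.50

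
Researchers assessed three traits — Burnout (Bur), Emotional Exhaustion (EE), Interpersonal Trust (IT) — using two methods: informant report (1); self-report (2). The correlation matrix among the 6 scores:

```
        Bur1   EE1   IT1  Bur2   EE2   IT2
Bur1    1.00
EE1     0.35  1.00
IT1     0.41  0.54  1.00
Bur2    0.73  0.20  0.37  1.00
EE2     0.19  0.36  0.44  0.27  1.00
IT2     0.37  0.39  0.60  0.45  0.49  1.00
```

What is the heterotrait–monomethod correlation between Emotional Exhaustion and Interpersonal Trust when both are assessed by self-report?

0.49

Different traits, same method: r(EE2, IT2) = 0.49.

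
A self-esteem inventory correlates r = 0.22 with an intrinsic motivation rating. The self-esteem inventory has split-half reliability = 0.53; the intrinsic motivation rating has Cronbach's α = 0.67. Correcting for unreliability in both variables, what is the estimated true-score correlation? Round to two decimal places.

0.37

r_true = r_obs / √(r_xx · r_yy) = 0.22 / √(0.53 × 0.67) = 0.22 / √0.3551 = 0.22 / 0.5959 ≈ 0.37.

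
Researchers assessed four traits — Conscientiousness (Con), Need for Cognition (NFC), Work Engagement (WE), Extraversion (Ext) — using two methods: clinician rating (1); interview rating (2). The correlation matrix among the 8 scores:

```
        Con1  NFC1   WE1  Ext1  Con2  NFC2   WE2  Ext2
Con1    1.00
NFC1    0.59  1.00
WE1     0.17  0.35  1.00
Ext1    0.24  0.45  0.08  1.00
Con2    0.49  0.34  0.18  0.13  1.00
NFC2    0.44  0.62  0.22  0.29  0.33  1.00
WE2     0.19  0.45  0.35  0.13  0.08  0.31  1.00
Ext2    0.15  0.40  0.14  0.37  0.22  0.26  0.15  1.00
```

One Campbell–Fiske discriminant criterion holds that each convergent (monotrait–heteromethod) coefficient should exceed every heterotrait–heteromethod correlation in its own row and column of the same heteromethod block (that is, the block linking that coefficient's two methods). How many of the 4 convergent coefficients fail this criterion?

2

Each convergent coefficient versus the relevant comparison correlations:
Con (methods 1·2): 0.49 vs {0.44, 0.34, 0.19, 0.18, 0.15, 0.13} → pass.
NFC (methods 1·2): 0.62 vs {0.34, 0.44, 0.45, 0.22, 0.40, 0.29} → pass.
WE (methods 1·2): 0.35 vs {0.18, 0.19, 0.22, 0.45, 0.14, 0.13} → fail.
Ext (methods 1·2): 0.37 vs {0.13, 0.15, 0.29, 0.40, 0.13, 0.14} → fail.
2 of 4 fail.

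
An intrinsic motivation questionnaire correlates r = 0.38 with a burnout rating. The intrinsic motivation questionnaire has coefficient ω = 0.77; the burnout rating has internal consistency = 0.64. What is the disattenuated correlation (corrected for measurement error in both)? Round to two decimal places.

0.54

r_true = r_obs / √(r_xx · r_yy) = 0.38 / √(0.77 × 0.64) = 0.38 / √0.4928 = 0.38 / 0.7020 ≈ 0.54.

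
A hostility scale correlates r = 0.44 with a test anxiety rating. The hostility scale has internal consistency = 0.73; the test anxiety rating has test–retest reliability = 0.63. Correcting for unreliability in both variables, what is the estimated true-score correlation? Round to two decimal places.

r_true = r_obs / √(r_xx · r_yy) = 0.44 / √(0.73 × 0.63) = 0.44 / √0.4599 = 0.44 / 0.6782 ≈ 0.65.

0.65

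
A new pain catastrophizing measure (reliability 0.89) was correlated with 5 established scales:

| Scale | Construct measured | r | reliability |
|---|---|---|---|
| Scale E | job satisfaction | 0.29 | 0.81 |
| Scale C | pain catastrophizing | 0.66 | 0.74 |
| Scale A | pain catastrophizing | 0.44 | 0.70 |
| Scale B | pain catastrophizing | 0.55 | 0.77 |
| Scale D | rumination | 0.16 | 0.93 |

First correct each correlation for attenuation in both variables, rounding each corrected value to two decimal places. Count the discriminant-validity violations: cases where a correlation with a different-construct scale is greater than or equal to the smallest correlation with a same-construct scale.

0

Disattenuated r (r / √(r_scale · r_new)):
  Scale E (disc): 0.29 / √(0.81·0.89) = 0.34
  Scale C (conv): 0.66 / √(0.74·0.89) = 0.81
  Scale A (conv): 0.44 / √(0.70·0.89) = 0.56
  Scale B (conv): 0.55 / √(0.77·0.89) = 0.66
  Scale D (disc): 0.16 / √(0.93·0.89) = 0.18
Smallest convergent = 0.56. Discriminant values: 0.34, 0.18; count ≥ 0.56 → 0.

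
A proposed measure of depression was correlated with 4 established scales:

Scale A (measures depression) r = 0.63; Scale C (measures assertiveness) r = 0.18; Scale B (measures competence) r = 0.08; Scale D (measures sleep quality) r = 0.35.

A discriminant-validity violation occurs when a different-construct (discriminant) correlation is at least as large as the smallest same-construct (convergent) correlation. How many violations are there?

Convergent (same construct = depression): Scale A.
Smallest convergent = 0.63. Discriminant values: 0.18, 0.08, 0.35; count ≥ 0.63 → 0.

0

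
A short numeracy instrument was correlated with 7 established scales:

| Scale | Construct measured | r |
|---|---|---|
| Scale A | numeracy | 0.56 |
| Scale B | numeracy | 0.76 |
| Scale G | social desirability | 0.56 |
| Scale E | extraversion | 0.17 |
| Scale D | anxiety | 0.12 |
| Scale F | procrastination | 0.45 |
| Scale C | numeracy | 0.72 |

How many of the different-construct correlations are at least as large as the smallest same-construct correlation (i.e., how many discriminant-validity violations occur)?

1

Convergent (same construct = numeracy): Scale A, Scale B, Scale C.
Smallest convergent = 0.56. Discriminant values: 0.56, 0.17, 0.12, 0.45; count ≥ 0.56 → 1.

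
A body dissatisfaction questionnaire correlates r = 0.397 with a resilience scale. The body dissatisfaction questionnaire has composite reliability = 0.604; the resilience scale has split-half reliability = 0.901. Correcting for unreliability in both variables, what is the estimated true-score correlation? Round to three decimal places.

r_true = r_obs / √(r_xx · r_yy) = 0.397 / √(0.604 × 0.901) = 0.397 / √0.544204 = 0.397 / 0.7377 ≈ 0.538.

0.538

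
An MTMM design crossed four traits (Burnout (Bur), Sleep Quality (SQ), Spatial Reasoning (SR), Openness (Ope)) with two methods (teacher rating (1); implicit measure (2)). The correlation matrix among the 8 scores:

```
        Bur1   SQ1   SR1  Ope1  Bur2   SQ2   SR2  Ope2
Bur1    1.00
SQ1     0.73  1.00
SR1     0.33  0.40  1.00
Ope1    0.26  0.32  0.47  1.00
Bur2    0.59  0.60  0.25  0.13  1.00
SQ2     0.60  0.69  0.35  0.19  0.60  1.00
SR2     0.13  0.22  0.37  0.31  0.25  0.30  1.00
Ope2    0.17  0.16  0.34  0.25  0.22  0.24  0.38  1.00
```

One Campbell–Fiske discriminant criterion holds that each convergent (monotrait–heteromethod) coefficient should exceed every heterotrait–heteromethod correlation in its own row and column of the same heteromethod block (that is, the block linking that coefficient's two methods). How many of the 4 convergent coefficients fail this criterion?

Convergent coefficients and their comparison sets:
Bur (methods 1·2): 0.59 vs {0.60, 0.60, 0.13, 0.25, 0.17, 0.13} → fail.
SQ (methods 1·2): 0.69 vs {0.60, 0.60, 0.22, 0.35, 0.16, 0.19} → pass.
SR (methods 1·2): 0.37 vs {0.25, 0.13, 0.35, 0.22, 0.34, 0.31} → pass.
Ope (methods 1·2): 0.25 vs {0.13, 0.17, 0.19, 0.16, 0.31, 0.34} → fail.
2 of 4 fail.

2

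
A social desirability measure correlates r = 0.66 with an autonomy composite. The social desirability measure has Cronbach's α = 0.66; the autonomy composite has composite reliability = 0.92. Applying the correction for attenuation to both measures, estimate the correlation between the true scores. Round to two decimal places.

0.85

r_true = r_obs / √(r_xx · r_yy) = 0.66 / √(0.66 × 0.92) = 0.66 / √0.6072 = 0.66 / 0.7792 ≈ 0.85.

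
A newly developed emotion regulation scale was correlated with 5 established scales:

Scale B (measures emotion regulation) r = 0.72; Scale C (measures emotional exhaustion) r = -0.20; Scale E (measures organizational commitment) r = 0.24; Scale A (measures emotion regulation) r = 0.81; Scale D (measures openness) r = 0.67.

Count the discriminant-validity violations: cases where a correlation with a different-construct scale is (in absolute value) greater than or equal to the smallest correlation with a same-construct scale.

0

Convergent (same construct = emotion regulation): Scale B, Scale A.
Smallest convergent = 0.72. Discriminant |r|: 0.20, 0.24, 0.67; count ≥ 0.72 → 0.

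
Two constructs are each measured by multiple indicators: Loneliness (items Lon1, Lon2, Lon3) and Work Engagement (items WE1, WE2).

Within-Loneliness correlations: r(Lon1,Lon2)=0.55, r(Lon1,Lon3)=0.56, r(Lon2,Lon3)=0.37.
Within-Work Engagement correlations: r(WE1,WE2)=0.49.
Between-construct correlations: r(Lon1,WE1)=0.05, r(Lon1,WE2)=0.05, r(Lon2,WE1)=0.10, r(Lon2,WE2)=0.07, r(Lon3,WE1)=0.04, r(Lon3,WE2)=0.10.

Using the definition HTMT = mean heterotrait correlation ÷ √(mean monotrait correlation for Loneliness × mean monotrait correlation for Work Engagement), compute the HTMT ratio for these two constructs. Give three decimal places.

Mean heterotrait r = 0.41/6 = 0.0683.
Mean within-Lon = 1.48/3 = 0.4933; mean within-WE = 0.49/1 = 0.4900.
Geometric mean = √(0.4933 × 0.4900) = 0.4916.
HTMT = 0.0683 / 0.4916 = 0.139.

0.139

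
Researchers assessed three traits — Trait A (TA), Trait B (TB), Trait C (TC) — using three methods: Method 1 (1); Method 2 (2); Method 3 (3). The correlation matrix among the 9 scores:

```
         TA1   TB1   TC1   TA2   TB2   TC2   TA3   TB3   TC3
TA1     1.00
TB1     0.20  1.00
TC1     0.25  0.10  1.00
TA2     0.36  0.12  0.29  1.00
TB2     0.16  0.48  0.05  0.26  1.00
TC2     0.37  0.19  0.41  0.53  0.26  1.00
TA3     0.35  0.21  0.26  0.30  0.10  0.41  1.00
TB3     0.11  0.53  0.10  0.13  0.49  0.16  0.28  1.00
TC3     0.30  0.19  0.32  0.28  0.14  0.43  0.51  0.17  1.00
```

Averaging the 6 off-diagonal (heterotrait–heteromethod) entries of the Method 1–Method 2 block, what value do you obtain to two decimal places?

0.20

HTHM values (method 1 × method 2): 0.16, 0.37, 0.12, 0.19, 0.29, 0.05; mean = 1.18/6 = 0.20.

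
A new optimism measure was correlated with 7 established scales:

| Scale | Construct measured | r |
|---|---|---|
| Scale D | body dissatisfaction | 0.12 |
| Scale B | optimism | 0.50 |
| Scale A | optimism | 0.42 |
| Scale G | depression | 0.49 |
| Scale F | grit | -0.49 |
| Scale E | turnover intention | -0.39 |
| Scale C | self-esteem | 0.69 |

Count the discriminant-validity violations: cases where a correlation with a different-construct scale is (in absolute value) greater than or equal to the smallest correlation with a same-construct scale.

Convergent (same construct = optimism): Scale B, Scale A.
Smallest convergent = 0.42. Discriminant |r|: 0.12, 0.49, 0.49, 0.39, 0.69; count ≥ 0.42 → 3.

3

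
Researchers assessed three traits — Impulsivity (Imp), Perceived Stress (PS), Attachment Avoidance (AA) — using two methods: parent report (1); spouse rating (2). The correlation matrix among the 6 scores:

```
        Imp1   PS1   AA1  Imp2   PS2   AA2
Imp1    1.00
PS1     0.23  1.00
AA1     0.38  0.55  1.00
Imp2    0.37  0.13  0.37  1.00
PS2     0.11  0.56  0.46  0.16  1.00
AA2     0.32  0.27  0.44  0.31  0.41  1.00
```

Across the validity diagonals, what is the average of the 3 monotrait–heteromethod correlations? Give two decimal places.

Convergent values: 0.37, 0.56, 0.44; mean = 1.37/3 = 0.46.

0.46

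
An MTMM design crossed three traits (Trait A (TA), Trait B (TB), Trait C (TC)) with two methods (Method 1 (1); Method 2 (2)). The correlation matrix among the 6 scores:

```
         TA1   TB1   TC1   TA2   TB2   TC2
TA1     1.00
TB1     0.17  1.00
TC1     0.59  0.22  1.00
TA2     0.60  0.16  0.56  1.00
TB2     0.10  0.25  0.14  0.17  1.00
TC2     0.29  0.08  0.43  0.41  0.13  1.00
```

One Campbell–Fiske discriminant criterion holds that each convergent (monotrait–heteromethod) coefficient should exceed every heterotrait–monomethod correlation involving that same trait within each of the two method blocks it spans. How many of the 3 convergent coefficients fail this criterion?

Checking each validity diagonal entry against its comparison values:
TA (methods 1·2): 0.60 vs {0.17, 0.17, 0.59, 0.41} → pass.
TB (methods 1·2): 0.25 vs {0.17, 0.17, 0.22, 0.13} → pass.
TC (methods 1·2): 0.43 vs {0.59, 0.41, 0.22, 0.13} → fail.
1 of 3 fail.

1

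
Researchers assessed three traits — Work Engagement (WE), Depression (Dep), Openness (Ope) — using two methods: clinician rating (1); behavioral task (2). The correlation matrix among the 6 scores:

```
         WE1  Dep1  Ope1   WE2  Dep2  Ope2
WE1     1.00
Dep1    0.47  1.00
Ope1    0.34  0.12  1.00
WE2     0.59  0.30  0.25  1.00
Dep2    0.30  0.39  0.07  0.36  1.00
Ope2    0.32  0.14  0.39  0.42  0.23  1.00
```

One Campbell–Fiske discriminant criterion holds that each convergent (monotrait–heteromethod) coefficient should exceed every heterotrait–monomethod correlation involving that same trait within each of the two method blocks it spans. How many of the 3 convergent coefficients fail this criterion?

2

Convergent coefficients and their comparison sets:
WE (methods 1·2): 0.59 vs {0.47, 0.36, 0.34, 0.42} → pass.
Dep (methods 1·2): 0.39 vs {0.47, 0.36, 0.12, 0.23} → fail.
Ope (methods 1·2): 0.39 vs {0.34, 0.42, 0.12, 0.23} → fail.
2 of 3 fail.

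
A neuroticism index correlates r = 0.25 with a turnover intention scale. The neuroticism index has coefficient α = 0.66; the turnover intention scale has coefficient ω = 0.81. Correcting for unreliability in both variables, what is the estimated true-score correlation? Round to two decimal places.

r_true = r_obs / √(r_xx · r_yy) = 0.25 / √(0.66 × 0.81) = 0.25 / √0.5346 = 0.25 / 0.7312 ≈ 0.34.

0.34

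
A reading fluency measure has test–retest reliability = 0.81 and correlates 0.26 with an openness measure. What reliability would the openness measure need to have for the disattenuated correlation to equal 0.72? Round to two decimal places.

0.16

r_true = r_obs / √(r_xx · r_yy) ⇒ 0.72 = 0.26 / √(0.81 · r_yy).
√(0.81 · r_yy) = 0.26 / 0.72 = 0.3611; 0.81 · r_yy = 0.1304; r_yy = 0.1304 / 0.81 ≈ 0.16.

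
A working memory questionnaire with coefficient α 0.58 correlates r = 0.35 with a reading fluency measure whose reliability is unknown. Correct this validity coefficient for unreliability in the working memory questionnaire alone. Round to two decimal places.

0.46

Single correction: r_c = r_obs / √r_xx = 0.35 / √0.58 = 0.35 / 0.7616 ≈ 0.46.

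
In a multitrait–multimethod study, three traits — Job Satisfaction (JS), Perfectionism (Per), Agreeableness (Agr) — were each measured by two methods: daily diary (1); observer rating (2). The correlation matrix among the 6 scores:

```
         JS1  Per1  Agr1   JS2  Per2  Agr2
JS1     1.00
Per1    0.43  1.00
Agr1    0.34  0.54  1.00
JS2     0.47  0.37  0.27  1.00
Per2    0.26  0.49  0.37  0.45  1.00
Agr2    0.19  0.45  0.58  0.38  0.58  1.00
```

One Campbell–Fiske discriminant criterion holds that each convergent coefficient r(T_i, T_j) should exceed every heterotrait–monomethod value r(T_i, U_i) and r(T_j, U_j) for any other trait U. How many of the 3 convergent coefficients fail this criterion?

Checking each validity diagonal entry against its comparison values:
JS (methods 1·2): 0.47 vs {0.43, 0.45, 0.34, 0.38} → pass.
Per (methods 1·2): 0.49 vs {0.43, 0.45, 0.54, 0.58} → fail.
Agr (methods 1·2): 0.58 vs {0.34, 0.38, 0.54, 0.58} → fail.
2 of 3 fail.

2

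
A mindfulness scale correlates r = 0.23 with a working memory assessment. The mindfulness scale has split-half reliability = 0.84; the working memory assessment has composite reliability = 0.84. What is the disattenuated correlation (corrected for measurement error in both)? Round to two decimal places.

0.27

r_true = r_obs / √(r_xx · r_yy) = 0.23 / √(0.84 × 0.84) = 0.23 / √0.7056 = 0.23 / 0.8400 ≈ 0.27.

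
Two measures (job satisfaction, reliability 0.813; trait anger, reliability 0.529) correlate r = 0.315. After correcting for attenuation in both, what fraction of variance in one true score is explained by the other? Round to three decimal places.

0.231

Disattenuated r = 0.315 / √(0.813 × 0.529) = 0.315 / 0.6558 = 0.4803.
Shared true-score variance = 0.4803² = 0.2307 ≈ 0.231.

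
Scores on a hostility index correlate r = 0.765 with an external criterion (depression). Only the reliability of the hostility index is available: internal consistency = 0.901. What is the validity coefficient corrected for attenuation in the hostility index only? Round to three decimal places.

Single correction: r_c = r_obs / √r_xx = 0.765 / √0.901 = 0.765 / 0.9492 ≈ 0.806.

0.806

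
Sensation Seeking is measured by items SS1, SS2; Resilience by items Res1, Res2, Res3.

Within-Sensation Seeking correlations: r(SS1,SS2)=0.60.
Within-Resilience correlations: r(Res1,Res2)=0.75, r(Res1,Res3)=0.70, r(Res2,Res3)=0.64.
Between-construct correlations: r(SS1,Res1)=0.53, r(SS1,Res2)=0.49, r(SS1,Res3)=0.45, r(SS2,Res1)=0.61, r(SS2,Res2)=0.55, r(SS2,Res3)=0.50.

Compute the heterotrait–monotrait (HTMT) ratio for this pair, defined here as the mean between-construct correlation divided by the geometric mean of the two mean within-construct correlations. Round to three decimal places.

0.807

Mean between = 3.13/6 = 0.5217.
Mean within-SS = 0.60/1 = 0.6000; mean within-Res = 2.09/3 = 0.6967.
Geometric mean = √(0.6000 × 0.6967) = 0.6465.
HTMT = 0.5217 / 0.6465 = 0.807.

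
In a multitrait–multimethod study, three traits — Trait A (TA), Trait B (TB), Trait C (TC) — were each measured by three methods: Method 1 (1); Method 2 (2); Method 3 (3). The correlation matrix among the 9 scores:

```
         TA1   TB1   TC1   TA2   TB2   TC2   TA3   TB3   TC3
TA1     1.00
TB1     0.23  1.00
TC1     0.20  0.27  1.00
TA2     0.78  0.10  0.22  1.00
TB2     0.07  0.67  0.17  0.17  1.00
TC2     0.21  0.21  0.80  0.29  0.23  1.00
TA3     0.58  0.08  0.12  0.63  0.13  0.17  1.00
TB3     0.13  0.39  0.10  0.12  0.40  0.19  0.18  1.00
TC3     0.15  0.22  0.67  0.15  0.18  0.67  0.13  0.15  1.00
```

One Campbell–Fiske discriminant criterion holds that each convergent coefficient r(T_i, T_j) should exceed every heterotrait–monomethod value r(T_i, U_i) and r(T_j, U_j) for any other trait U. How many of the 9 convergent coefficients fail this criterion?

Checking each validity diagonal entry against its comparison values:
TA (methods 1·2): 0.78 vs {0.23, 0.17, 0.20, 0.29} → pass.
TA (methods 1·3): 0.58 vs {0.23, 0.18, 0.20, 0.13} → pass.
TA (methods 2·3): 0.63 vs {0.17, 0.18, 0.29, 0.13} → pass.
TB (methods 1·2): 0.67 vs {0.23, 0.17, 0.27, 0.23} → pass.
TB (methods 1·3): 0.39 vs {0.23, 0.18, 0.27, 0.15} → pass.
TB (methods 2·3): 0.40 vs {0.17, 0.18, 0.23, 0.15} → pass.
TC (methods 1·2): 0.80 vs {0.20, 0.29, 0.27, 0.23} → pass.
TC (methods 1·3): 0.67 vs {0.20, 0.13, 0.27, 0.15} → pass.
TC (methods 2·3): 0.67 vs {0.29, 0.13, 0.23, 0.15} → pass.
0 of 9 fail.

0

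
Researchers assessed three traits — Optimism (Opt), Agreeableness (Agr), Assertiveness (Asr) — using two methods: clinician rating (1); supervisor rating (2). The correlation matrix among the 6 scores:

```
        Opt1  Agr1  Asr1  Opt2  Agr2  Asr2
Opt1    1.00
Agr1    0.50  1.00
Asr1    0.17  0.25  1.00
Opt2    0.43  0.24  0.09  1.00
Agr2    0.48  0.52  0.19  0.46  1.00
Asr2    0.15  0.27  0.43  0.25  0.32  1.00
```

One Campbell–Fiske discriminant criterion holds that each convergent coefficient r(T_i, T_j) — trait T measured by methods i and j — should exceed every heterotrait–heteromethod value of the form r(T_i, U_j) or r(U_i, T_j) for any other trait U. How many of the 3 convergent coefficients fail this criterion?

1

Checking each validity diagonal entry against its comparison values:
Opt (methods 1·2): 0.43 vs {0.48, 0.24, 0.15, 0.09} → fail.
Agr (methods 1·2): 0.52 vs {0.24, 0.48, 0.27, 0.19} → pass.
Asr (methods 1·2): 0.43 vs {0.09, 0.15, 0.19, 0.27} → pass.
1 of 3 fail.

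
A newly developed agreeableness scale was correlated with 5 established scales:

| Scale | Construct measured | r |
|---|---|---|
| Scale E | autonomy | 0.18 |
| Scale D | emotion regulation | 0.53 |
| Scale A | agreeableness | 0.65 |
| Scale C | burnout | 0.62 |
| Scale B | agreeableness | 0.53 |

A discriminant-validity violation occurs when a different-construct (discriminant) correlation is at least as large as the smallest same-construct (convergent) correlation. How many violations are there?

Convergent (same construct = agreeableness): Scale A, Scale B.
Smallest convergent = 0.53. Discriminant values: 0.18, 0.53, 0.62; count ≥ 0.53 → 2.

2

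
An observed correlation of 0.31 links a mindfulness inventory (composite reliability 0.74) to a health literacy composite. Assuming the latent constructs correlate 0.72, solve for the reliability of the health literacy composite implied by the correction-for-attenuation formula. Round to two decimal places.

r_true = r_obs / √(r_xx · r_yy) ⇒ 0.72 = 0.31 / √(0.74 · r_yy).
√(0.74 · r_yy) = 0.31 / 0.72 = 0.4306; 0.74 · r_yy = 0.1854; r_yy = 0.1854 / 0.74 ≈ 0.25.

0.25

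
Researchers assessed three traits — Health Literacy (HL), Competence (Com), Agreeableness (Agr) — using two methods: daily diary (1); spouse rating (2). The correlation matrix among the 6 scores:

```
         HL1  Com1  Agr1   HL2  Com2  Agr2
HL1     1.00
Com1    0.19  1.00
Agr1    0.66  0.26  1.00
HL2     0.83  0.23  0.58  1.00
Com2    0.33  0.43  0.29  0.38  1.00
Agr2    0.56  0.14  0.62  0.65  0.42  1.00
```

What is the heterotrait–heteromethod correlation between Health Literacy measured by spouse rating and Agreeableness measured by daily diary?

0.58

Different traits and methods: r(HL2, Agr1) = 0.58.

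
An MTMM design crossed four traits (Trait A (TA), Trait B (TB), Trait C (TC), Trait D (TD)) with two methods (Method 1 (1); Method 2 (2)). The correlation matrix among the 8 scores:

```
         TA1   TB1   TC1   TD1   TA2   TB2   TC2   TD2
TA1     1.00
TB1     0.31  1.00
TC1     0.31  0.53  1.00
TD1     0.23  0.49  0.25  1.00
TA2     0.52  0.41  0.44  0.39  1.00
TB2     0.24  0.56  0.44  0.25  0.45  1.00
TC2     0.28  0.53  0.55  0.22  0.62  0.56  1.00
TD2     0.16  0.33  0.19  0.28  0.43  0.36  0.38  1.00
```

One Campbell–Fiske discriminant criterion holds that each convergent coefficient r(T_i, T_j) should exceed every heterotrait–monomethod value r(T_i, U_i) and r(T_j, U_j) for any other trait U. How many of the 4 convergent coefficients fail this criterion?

Convergent coefficients and their comparison sets:
TA (methods 1·2): 0.52 vs {0.31, 0.45, 0.31, 0.62, 0.23, 0.43} → fail.
TB (methods 1·2): 0.56 vs {0.31, 0.45, 0.53, 0.56, 0.49, 0.36} → fail.
TC (methods 1·2): 0.55 vs {0.31, 0.62, 0.53, 0.56, 0.25, 0.38} → fail.
TD (methods 1·2): 0.28 vs {0.23, 0.43, 0.49, 0.36, 0.25, 0.38} → fail.
4 of 4 fail.

4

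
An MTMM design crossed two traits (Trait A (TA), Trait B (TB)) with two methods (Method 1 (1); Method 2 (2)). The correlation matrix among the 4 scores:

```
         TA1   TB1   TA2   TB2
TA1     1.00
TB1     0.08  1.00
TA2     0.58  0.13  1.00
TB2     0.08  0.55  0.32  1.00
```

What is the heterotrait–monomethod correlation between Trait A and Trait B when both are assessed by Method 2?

0.32

Different traits, same method: r(TA2, TB2) = 0.32.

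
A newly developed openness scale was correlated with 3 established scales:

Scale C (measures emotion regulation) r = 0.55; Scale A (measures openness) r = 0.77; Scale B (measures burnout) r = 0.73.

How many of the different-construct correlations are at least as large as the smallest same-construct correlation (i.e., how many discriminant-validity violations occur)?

0

Convergent (same construct = openness): Scale A.
Smallest convergent = 0.77. Discriminant values: 0.55, 0.73; count ≥ 0.77 → 0.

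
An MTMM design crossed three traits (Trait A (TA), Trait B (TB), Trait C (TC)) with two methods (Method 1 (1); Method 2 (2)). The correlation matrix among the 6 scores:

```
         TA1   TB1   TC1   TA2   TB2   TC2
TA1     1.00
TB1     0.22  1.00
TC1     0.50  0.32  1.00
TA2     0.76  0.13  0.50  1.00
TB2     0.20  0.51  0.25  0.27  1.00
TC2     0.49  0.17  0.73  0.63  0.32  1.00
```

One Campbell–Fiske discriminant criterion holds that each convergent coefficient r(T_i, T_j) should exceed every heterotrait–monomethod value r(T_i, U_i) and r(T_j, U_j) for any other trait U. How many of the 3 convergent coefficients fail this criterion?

Each convergent coefficient versus the relevant comparison correlations:
TA (methods 1·2): 0.76 vs {0.22, 0.27, 0.50, 0.63} → pass.
TB (methods 1·2): 0.51 vs {0.22, 0.27, 0.32, 0.32} → pass.
TC (methods 1·2): 0.73 vs {0.50, 0.63, 0.32, 0.32} → pass.
0 of 3 fail.

0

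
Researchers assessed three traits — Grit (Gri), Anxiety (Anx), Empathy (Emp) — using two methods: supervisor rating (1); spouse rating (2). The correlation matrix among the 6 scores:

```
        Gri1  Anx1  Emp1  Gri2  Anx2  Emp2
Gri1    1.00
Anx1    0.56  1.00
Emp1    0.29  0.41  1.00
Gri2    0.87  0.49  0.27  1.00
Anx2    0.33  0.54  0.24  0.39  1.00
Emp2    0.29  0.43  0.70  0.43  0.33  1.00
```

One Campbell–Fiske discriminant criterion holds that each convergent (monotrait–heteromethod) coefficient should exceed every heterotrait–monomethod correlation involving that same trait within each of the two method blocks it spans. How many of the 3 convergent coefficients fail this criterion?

1

Each convergent coefficient versus the relevant comparison correlations:
Gri (methods 1·2): 0.87 vs {0.56, 0.39, 0.29, 0.43} → pass.
Anx (methods 1·2): 0.54 vs {0.56, 0.39, 0.41, 0.33} → fail.
Emp (methods 1·2): 0.70 vs {0.29, 0.43, 0.41, 0.33} → pass.
1 of 3 fail.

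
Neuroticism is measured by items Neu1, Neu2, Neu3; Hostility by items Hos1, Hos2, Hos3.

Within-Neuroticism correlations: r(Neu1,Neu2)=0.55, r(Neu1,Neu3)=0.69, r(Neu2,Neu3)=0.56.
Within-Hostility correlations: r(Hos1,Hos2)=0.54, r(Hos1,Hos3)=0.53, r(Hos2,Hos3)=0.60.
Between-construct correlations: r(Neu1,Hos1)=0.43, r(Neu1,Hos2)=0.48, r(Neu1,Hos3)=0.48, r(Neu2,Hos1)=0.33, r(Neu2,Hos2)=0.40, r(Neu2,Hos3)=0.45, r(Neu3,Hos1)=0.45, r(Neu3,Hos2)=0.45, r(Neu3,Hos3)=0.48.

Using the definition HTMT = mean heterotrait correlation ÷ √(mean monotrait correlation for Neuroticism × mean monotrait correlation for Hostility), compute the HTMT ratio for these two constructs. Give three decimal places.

Between-construct mean = 3.95/9 = 0.4389.
Mean within-Neu = 1.80/3 = 0.6000; mean within-Hos = 1.67/3 = 0.5567.
Geometric mean = √(0.6000 × 0.5567) = 0.5779.
HTMT = 0.4389 / 0.5779 = 0.759.

0.759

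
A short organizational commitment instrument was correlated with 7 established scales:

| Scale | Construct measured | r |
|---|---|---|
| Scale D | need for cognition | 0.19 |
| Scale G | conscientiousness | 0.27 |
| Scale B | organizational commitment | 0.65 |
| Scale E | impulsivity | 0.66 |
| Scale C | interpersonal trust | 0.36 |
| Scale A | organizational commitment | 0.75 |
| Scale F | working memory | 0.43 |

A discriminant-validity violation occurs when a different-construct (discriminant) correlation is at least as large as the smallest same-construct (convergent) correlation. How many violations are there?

1

Convergent (same construct = organizational commitment): Scale B, Scale A.
Smallest convergent = 0.65. Discriminant values: 0.19, 0.27, 0.66, 0.36, 0.43; count ≥ 0.65 → 1.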